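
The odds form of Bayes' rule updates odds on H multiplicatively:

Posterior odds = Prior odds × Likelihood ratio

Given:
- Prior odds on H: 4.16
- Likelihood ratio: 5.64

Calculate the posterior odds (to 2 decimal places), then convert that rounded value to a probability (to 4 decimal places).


Step 1: Calculate posterior odds
Posterior odds = Prior odds × LR
               = 4.16 × 5.64
               = 23.46

Step 2: Convert to probability
P(H|E) = Posterior odds / (1 + Posterior odds)
       = 23.46 / (1 + 23.46)
       = 23.46 / 24.46
       = 0.9591

The evidence increased P(H) from 0.8062 to 0.9591.


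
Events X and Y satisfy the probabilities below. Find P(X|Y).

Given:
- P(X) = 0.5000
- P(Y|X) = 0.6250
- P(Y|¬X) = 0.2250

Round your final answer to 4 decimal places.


Bayes' theorem: P(X|Y) = P(Y|X) × P(X) / P(Y)

Step 1: Calculate P(Y) using law of total probability
P(Y) = P(Y|X)P(X) + P(Y|¬X)P(¬X)
     = 0.6250 × 0.5000 + 0.2250 × 0.5000
     = 0.31250000 + 0.11250000
     = 0.42500000

Step 2: Apply Bayes' theorem
P(X|Y) = P(Y|X) × P(X) / P(Y)
       = 0.31250000 / 0.42500000
       = 0.7353


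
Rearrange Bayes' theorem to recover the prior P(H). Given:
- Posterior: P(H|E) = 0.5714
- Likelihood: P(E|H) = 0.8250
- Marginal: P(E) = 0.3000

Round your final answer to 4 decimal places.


From Bayes' theorem: P(H|E) = P(E|H) × P(H) / P(E)

Rearranging for P(H):
P(H) = P(H|E) × P(E) / P(E|H)
     = 0.5714 × 0.3000 / 0.8250
     = 0.17142000 / 0.8250
     = 0.2078


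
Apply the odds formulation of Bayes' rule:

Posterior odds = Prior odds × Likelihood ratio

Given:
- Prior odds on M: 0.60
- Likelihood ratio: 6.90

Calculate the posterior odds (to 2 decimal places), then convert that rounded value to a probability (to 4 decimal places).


Step 1: Calculate posterior odds
Posterior odds = Prior odds × LR
               = 0.60 × 6.90
               = 4.14

Step 2: Convert to probability
P(M|E) = Posterior odds / (1 + Posterior odds)
       = 4.14 / (1 + 4.14)
       = 4.14 / 5.14
       = 0.8054

The evidence increased P(M) from 0.3750 to 0.8054.


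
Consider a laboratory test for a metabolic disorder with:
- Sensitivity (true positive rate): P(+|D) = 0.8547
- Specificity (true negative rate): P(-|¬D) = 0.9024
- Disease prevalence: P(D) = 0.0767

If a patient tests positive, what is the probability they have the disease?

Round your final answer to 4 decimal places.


Let D = has disease, + = positive test

Given:
- P(D) = 0.0767 (prevalence)
- P(+|D) = 0.8547 (sensitivity)
- P(-|¬D) = 0.9024 (specificity)
- P(+|¬D) = 0.0976 (false positive rate = 1 - specificity)

Step 1: Find P(+)
P(+) = P(+|D)P(D) + P(+|¬D)P(¬D)
     = 0.8547 × 0.0767 + 0.0976 × 0.9233
     = 0.06555549 + 0.09011408
     = 0.15566957

Step 2: Apply Bayes' theorem for P(D|+)
P(D|+) = P(+|D)P(D) / P(+)
       = 0.06555549 / 0.15566957
       = 0.4211


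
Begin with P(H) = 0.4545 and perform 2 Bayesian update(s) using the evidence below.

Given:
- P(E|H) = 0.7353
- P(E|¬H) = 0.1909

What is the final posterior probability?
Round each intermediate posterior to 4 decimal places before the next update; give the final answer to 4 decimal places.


Sequential Bayesian updating:

Initial prior: P(H) = 0.4545

Update 1:
  P(E) = 0.7353 × 0.4545 + 0.1909 × 0.5455 = 0.33419385 + 0.10413595 = 0.43832980
  P(H|E) = 0.33419385 / 0.43832980 = 0.7624

Update 2:
  P(E) = 0.7353 × 0.7624 + 0.1909 × 0.2376 = 0.56059272 + 0.04535784 = 0.60595056
  P(H|E) = 0.56059272 / 0.60595056 = 0.9251

Final posterior: 0.9251


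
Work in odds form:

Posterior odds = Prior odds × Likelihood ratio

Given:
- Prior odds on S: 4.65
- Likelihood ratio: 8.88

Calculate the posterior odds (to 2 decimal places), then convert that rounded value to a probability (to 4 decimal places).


Step 1: Calculate posterior odds
Posterior odds = Prior odds × LR
               = 4.65 × 8.88
               = 41.29

Step 2: Convert to probability
P(S|E) = Posterior odds / (1 + Posterior odds)
       = 41.29 / (1 + 41.29)
       = 41.29 / 42.29
       = 0.9764

The evidence increased P(S) from 0.8230 to 0.9764.


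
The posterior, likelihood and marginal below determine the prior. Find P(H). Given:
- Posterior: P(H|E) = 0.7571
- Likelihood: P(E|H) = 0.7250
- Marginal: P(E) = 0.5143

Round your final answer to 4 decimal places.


From Bayes' theorem: P(H|E) = P(E|H) × P(H) / P(E)

Rearranging for P(H):
P(H) = P(H|E) × P(E) / P(E|H)
     = 0.7571 × 0.5143 / 0.7250
     = 0.38937653 / 0.7250
     = 0.5371


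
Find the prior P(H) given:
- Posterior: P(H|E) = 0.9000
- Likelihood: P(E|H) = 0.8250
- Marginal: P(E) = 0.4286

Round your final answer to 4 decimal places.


From Bayes' theorem: P(H|E) = P(E|H) × P(H) / P(E)

Rearranging for P(H):
P(H) = P(H|E) × P(E) / P(E|H)
     = 0.9000 × 0.4286 / 0.8250
     = 0.38574000 / 0.8250
     = 0.4676


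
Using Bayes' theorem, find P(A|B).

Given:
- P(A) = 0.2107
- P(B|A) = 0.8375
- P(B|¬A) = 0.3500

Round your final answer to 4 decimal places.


Bayes' theorem: P(A|B) = P(B|A) × P(A) / P(B)

Step 1: Calculate P(B) using law of total probability
P(B) = P(B|A)P(A) + P(B|¬A)P(¬A)
     = 0.8375 × 0.2107 + 0.3500 × 0.7893
     = 0.17646125 + 0.27625500
     = 0.45271625

Step 2: Apply Bayes' theorem
P(A|B) = P(B|A) × P(A) / P(B)
       = 0.17646125 / 0.45271625
       = 0.3898


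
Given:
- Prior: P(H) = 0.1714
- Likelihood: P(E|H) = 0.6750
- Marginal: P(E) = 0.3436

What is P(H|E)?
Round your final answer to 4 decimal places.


Using Bayes' theorem:

P(H|E) = P(E|H) × P(H) / P(E)
       = 0.6750 × 0.1714 / 0.3436
       = 0.11569500 / 0.3436
       = 0.3367

The evidence strengthens our belief in H.
Prior: 0.1714 → Posterior: 0.3367


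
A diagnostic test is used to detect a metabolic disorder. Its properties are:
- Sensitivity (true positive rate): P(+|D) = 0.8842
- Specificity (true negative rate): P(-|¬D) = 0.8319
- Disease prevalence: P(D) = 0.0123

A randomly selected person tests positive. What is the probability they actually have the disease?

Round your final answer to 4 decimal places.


Let D = has disease, + = positive test

Given:
- P(D) = 0.0123 (prevalence)
- P(+|D) = 0.8842 (sensitivity)
- P(-|¬D) = 0.8319 (specificity)
- P(+|¬D) = 0.1681 (false positive rate = 1 - specificity)

Step 1: Find P(+)
P(+) = P(+|D)P(D) + P(+|¬D)P(¬D)
     = 0.8842 × 0.0123 + 0.1681 × 0.9877
     = 0.01087566 + 0.16603237
     = 0.17690803

Step 2: Apply Bayes' theorem for P(D|+)
P(D|+) = P(+|D)P(D) / P(+)
       = 0.01087566 / 0.17690803
       = 0.0615


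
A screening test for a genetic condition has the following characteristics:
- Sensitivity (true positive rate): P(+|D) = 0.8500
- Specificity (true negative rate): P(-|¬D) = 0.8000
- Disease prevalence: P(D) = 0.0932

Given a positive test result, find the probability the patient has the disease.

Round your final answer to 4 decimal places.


Let D = has disease, + = positive test

Given:
- P(D) = 0.0932 (prevalence)
- P(+|D) = 0.8500 (sensitivity)
- P(-|¬D) = 0.8000 (specificity)
- P(+|¬D) = 0.2000 (false positive rate = 1 - specificity)

Step 1: Find P(+)
P(+) = P(+|D)P(D) + P(+|¬D)P(¬D)
     = 0.8500 × 0.0932 + 0.2000 × 0.9068
     = 0.07922000 + 0.18136000
     = 0.26058000

Step 2: Apply Bayes' theorem for P(D|+)
P(D|+) = P(+|D)P(D) / P(+)
       = 0.07922000 / 0.26058000
       = 0.3040


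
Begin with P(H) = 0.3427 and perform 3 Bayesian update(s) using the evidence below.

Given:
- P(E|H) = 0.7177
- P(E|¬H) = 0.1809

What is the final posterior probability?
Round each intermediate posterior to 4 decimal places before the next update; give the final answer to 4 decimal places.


Sequential Bayesian updating:

Initial prior: P(H) = 0.3427

Update 1:
  P(E) = 0.7177 × 0.3427 + 0.1809 × 0.6573 = 0.24595579 + 0.11890557 = 0.36486136
  P(H|E) = 0.24595579 / 0.36486136 = 0.6741

Update 2:
  P(E) = 0.7177 × 0.6741 + 0.1809 × 0.3259 = 0.48380157 + 0.05895531 = 0.54275688
  P(H|E) = 0.48380157 / 0.54275688 = 0.8914

Update 3:
  P(E) = 0.7177 × 0.8914 + 0.1809 × 0.1086 = 0.63975778 + 0.01964574 = 0.65940352
  P(H|E) = 0.63975778 / 0.65940352 = 0.9702

Final posterior: 0.9702


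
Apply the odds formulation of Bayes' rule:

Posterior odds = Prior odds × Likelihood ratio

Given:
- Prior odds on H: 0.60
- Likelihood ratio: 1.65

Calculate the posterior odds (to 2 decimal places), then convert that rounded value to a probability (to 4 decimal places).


Step 1: Calculate posterior odds
Posterior odds = Prior odds × LR
               = 0.60 × 1.65
               = 0.99

Step 2: Convert to probability
P(H|E) = Posterior odds / (1 + Posterior odds)
       = 0.99 / (1 + 0.99)
       = 0.99 / 1.99
       = 0.4975

The evidence increased P(H) from 0.3750 to 0.4975.


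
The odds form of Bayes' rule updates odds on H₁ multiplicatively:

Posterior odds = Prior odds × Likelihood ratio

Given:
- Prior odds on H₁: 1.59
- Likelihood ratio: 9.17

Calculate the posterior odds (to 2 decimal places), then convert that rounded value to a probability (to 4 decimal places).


Step 1: Calculate posterior odds
Posterior odds = Prior odds × LR
               = 1.59 × 9.17
               = 14.58

Step 2: Convert to probability
P(H₁|E) = Posterior odds / (1 + Posterior odds)
       = 14.58 / (1 + 14.58)
       = 14.58 / 15.58
       = 0.9358

The evidence increased P(H₁) from 0.6139 to 0.9358.


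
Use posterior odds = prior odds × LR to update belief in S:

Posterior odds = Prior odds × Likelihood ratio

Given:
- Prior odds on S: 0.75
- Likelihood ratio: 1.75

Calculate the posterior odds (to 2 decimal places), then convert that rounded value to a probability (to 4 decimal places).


Step 1: Calculate posterior odds
Posterior odds = Prior odds × LR
               = 0.75 × 1.75
               = 1.31

Step 2: Convert to probability
P(S|E) = Posterior odds / (1 + Posterior odds)
       = 1.31 / (1 + 1.31)
       = 1.31 / 2.31
       = 0.5671

The evidence increased P(S) from 0.4286 to 0.5671.


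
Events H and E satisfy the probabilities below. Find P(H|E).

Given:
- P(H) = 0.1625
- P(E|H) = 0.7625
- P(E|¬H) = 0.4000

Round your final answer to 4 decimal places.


Bayes' theorem: P(H|E) = P(E|H) × P(H) / P(E)

Step 1: Calculate P(E) using law of total probability
P(E) = P(E|H)P(H) + P(E|¬H)P(¬H)
     = 0.7625 × 0.1625 + 0.4000 × 0.8375
     = 0.12390625 + 0.33500000
     = 0.45890625

Step 2: Apply Bayes' theorem
P(H|E) = P(E|H) × P(H) / P(E)
       = 0.12390625 / 0.45890625
       = 0.2700


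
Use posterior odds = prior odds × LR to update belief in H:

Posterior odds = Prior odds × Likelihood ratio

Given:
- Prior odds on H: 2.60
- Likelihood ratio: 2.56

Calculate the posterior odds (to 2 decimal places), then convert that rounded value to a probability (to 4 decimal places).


Step 1: Calculate posterior odds
Posterior odds = Prior odds × LR
               = 2.60 × 2.56
               = 6.66

Step 2: Convert to probability
P(H|E) = Posterior odds / (1 + Posterior odds)
       = 6.66 / (1 + 6.66)
       = 6.66 / 7.66
       = 0.8695

The evidence increased P(H) from 0.7222 to 0.8695.


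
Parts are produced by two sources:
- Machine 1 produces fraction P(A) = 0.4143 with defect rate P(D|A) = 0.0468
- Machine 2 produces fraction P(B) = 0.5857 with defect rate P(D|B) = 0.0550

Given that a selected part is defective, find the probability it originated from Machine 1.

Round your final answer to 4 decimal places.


Let A = from Machine 1, D = defective

Given:
- P(A) = 0.4143, P(B) = 0.5857
- P(D|A) = 0.0468, P(D|B) = 0.0550

Step 1: Find P(D)
P(D) = P(D|A)P(A) + P(D|B)P(B)
     = 0.0468 × 0.4143 + 0.0550 × 0.5857
     = 0.01938924 + 0.03221350
     = 0.05160274

Step 2: Apply Bayes' theorem
P(A|D) = P(D|A)P(A) / P(D)
       = 0.01938924 / 0.05160274
       = 0.3757


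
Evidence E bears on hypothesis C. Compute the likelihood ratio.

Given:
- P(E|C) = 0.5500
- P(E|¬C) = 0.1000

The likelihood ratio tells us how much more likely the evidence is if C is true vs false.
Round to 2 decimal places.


Likelihood Ratio (LR) = P(E|C) / P(E|¬C)

LR = 0.5500 / 0.1000
   = 5.50

The evidence is 5.50 times more likely if C is true than if C is false.
LR > 1, so observing E raises the odds in favor of C.


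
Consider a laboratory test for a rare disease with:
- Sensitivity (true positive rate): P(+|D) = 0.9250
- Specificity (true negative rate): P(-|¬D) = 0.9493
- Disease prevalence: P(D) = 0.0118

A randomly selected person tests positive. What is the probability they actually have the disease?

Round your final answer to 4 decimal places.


Let D = has disease, + = positive test

Given:
- P(D) = 0.0118 (prevalence)
- P(+|D) = 0.9250 (sensitivity)
- P(-|¬D) = 0.9493 (specificity)
- P(+|¬D) = 0.0507 (false positive rate = 1 - specificity)

Step 1: Find P(+)
P(+) = P(+|D)P(D) + P(+|¬D)P(¬D)
     = 0.9250 × 0.0118 + 0.0507 × 0.9882
     = 0.01091500 + 0.05010174
     = 0.06101674

Step 2: Apply Bayes' theorem for P(D|+)
P(D|+) = P(+|D)P(D) / P(+)
       = 0.01091500 / 0.06101674
       = 0.1789


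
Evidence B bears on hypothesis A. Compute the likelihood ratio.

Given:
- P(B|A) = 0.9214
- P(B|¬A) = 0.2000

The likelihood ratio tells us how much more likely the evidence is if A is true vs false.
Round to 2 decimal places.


Likelihood Ratio (LR) = P(B|A) / P(B|¬A)

LR = 0.9214 / 0.2000
   = 4.61

The evidence is 4.61 times more likely if A is true than if A is false.
Since LR > 1, the evidence supports A over ¬A.


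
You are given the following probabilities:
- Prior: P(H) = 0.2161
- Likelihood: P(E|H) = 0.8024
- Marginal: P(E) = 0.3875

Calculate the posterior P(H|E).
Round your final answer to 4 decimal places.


Using Bayes' theorem:

P(H|E) = P(E|H) × P(H) / P(E)
       = 0.8024 × 0.2161 / 0.3875
       = 0.17339864 / 0.3875
       = 0.4475

The evidence strengthens our belief in H.
Prior: 0.2161 → Posterior: 0.4475


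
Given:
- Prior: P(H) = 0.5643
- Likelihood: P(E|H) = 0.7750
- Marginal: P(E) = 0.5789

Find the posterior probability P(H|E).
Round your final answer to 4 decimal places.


Using Bayes' theorem:

P(H|E) = P(E|H) × P(H) / P(E)
       = 0.7750 × 0.5643 / 0.5789
       = 0.43733250 / 0.5789
       = 0.7555

The evidence strengthens our belief in H.
Prior: 0.5643 → Posterior: 0.7555


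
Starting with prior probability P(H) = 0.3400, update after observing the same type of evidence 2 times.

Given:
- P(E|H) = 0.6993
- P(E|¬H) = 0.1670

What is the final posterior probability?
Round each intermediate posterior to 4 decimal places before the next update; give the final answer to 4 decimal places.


Sequential Bayesian updating:

Initial prior: P(H) = 0.3400

Update 1:
  P(E) = 0.6993 × 0.3400 + 0.1670 × 0.6600 = 0.23776200 + 0.11022000 = 0.34798200
  P(H|E) = 0.23776200 / 0.34798200 = 0.6833

Update 2:
  P(E) = 0.6993 × 0.6833 + 0.1670 × 0.3167 = 0.47783169 + 0.05288890 = 0.53072059
  P(H|E) = 0.47783169 / 0.53072059 = 0.9003

Final posterior: 0.9003


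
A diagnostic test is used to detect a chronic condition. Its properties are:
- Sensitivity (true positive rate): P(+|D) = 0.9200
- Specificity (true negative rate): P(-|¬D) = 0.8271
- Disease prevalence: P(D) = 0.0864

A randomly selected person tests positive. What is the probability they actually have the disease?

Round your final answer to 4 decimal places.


Let D = has disease, + = positive test

Given:
- P(D) = 0.0864 (prevalence)
- P(+|D) = 0.9200 (sensitivity)
- P(-|¬D) = 0.8271 (specificity)
- P(+|¬D) = 0.1729 (false positive rate = 1 - specificity)

Step 1: Find P(+)
P(+) = P(+|D)P(D) + P(+|¬D)P(¬D)
     = 0.9200 × 0.0864 + 0.1729 × 0.9136
     = 0.07948800 + 0.15796144
     = 0.23744944

Step 2: Apply Bayes' theorem for P(D|+)
P(D|+) = P(+|D)P(D) / P(+)
       = 0.07948800 / 0.23744944
       = 0.3348


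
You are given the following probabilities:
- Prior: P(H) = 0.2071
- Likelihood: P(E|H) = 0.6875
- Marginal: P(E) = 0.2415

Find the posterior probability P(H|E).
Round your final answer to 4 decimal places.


Using Bayes' theorem:

P(H|E) = P(E|H) × P(H) / P(E)
       = 0.6875 × 0.2071 / 0.2415
       = 0.14238125 / 0.2415
       = 0.5896

The evidence strengthens our belief in H.
Prior: 0.2071 → Posterior: 0.5896


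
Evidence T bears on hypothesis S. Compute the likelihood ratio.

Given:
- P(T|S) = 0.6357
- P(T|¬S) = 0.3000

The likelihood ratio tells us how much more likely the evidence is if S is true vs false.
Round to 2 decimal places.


Likelihood Ratio (LR) = P(T|S) / P(T|¬S)

LR = 0.6357 / 0.3000
   = 2.12

The evidence is 2.12 times more likely if S is true than if S is false.
LR > 1, so observing T raises the odds in favor of S.


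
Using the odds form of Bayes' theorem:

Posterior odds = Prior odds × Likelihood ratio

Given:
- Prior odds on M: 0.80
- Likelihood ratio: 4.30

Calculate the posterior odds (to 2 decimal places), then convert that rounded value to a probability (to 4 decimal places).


Step 1: Calculate posterior odds
Posterior odds = Prior odds × LR
               = 0.80 × 4.30
               = 3.44

Step 2: Convert to probability
P(M|E) = Posterior odds / (1 + Posterior odds)
       = 3.44 / (1 + 3.44)
       = 3.44 / 4.44
       = 0.7748

The evidence increased P(M) from 0.4444 to 0.7748.


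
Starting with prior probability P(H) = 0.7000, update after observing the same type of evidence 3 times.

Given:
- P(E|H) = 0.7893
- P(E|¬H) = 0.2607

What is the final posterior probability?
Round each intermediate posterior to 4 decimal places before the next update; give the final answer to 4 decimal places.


Sequential Bayesian updating:

Initial prior: P(H) = 0.7000

Update 1:
  P(E) = 0.7893 × 0.7000 + 0.2607 × 0.3000 = 0.55251000 + 0.07821000 = 0.63072000
  P(H|E) = 0.55251000 / 0.63072000 = 0.8760

Update 2:
  P(E) = 0.7893 × 0.8760 + 0.2607 × 0.1240 = 0.69142680 + 0.03232680 = 0.72375360
  P(H|E) = 0.69142680 / 0.72375360 = 0.9553

Update 3:
  P(E) = 0.7893 × 0.9553 + 0.2607 × 0.0447 = 0.75401829 + 0.01165329 = 0.76567158
  P(H|E) = 0.75401829 / 0.76567158 = 0.9848

Final posterior: 0.9848


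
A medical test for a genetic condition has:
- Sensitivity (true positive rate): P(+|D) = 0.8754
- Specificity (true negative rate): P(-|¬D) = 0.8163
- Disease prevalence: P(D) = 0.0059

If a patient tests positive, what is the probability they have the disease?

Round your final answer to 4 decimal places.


Let D = has disease, + = positive test

Given:
- P(D) = 0.0059 (prevalence)
- P(+|D) = 0.8754 (sensitivity)
- P(-|¬D) = 0.8163 (specificity)
- P(+|¬D) = 0.1837 (false positive rate = 1 - specificity)

Step 1: Find P(+)
P(+) = P(+|D)P(D) + P(+|¬D)P(¬D)
     = 0.8754 × 0.0059 + 0.1837 × 0.9941
     = 0.00516486 + 0.18261617
     = 0.18778103

Step 2: Apply Bayes' theorem for P(D|+)
P(D|+) = P(+|D)P(D) / P(+)
       = 0.00516486 / 0.18778103
       = 0.0275


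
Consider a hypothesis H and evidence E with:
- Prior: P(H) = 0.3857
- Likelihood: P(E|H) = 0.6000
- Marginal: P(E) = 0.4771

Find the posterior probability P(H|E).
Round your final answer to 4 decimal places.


Using Bayes' theorem:

P(H|E) = P(E|H) × P(H) / P(E)
       = 0.6000 × 0.3857 / 0.4771
       = 0.23142000 / 0.4771
       = 0.4851

The evidence strengthens our belief in H.
Prior: 0.3857 → Posterior: 0.4851


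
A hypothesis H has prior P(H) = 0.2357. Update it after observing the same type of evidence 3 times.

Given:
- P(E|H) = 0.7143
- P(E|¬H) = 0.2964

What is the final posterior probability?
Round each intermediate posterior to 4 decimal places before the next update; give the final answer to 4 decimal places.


Sequential Bayesian updating:

Initial prior: P(H) = 0.2357

Update 1:
  P(E) = 0.7143 × 0.2357 + 0.2964 × 0.7643 = 0.16836051 + 0.22653852 = 0.39489903
  P(H|E) = 0.16836051 / 0.39489903 = 0.4263

Update 2:
  P(E) = 0.7143 × 0.4263 + 0.2964 × 0.5737 = 0.30450609 + 0.17004468 = 0.47455077
  P(H|E) = 0.30450609 / 0.47455077 = 0.6417

Update 3:
  P(E) = 0.7143 × 0.6417 + 0.2964 × 0.3583 = 0.45836631 + 0.10620012 = 0.56456643
  P(H|E) = 0.45836631 / 0.56456643 = 0.8119

Final posterior: 0.8119


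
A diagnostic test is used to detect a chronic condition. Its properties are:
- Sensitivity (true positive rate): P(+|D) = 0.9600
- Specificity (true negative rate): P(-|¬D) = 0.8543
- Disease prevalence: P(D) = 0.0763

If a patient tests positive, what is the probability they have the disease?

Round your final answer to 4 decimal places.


Let D = has disease, + = positive test

Given:
- P(D) = 0.0763 (prevalence)
- P(+|D) = 0.9600 (sensitivity)
- P(-|¬D) = 0.8543 (specificity)
- P(+|¬D) = 0.1457 (false positive rate = 1 - specificity)

Step 1: Find P(+)
P(+) = P(+|D)P(D) + P(+|¬D)P(¬D)
     = 0.9600 × 0.0763 + 0.1457 × 0.9237
     = 0.07324800 + 0.13458309
     = 0.20783109

Step 2: Apply Bayes' theorem for P(D|+)
P(D|+) = P(+|D)P(D) / P(+)
       = 0.07324800 / 0.20783109
       = 0.3524


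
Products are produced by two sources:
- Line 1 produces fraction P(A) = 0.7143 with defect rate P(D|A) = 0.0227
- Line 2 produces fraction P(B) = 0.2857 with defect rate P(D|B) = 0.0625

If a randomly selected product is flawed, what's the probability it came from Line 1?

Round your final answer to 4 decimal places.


Let A = from Line 1, D = flawed

Given:
- P(A) = 0.7143, P(B) = 0.2857
- P(D|A) = 0.0227, P(D|B) = 0.0625

Step 1: Find P(D)
P(D) = P(D|A)P(A) + P(D|B)P(B)
     = 0.0227 × 0.7143 + 0.0625 × 0.2857
     = 0.01621461 + 0.01785625
     = 0.03407086

Step 2: Apply Bayes' theorem
P(A|D) = P(D|A)P(A) / P(D)
       = 0.01621461 / 0.03407086
       = 0.4759


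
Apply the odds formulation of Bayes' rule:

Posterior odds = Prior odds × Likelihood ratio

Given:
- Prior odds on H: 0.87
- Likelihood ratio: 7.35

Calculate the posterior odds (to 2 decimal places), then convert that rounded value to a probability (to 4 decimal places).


Step 1: Calculate posterior odds
Posterior odds = Prior odds × LR
               = 0.87 × 7.35
               = 6.39

Step 2: Convert to probability
P(H|E) = Posterior odds / (1 + Posterior odds)
       = 6.39 / (1 + 6.39)
       = 6.39 / 7.39
       = 0.8647

The evidence increased P(H) from 0.4652 to 0.8647.


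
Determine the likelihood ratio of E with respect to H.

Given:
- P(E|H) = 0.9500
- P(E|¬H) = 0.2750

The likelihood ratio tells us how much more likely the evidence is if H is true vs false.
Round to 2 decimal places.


Likelihood Ratio (LR) = P(E|H) / P(E|¬H)

LR = 0.9500 / 0.2750
   = 3.45

The evidence is 3.45 times more likely if H is true than if H is false.
LR > 1, so observing E raises the odds in favor of H.


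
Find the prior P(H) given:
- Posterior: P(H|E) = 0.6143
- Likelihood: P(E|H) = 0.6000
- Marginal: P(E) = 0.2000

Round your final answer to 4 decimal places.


From Bayes' theorem: P(H|E) = P(E|H) × P(H) / P(E)

Rearranging for P(H):
P(H) = P(H|E) × P(E) / P(E|H)
     = 0.6143 × 0.2000 / 0.6000
     = 0.12286000 / 0.6000
     = 0.2048


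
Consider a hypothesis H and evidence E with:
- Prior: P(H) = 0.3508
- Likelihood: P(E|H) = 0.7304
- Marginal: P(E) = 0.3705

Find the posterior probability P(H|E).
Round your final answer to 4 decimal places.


Using Bayes' theorem:

P(H|E) = P(E|H) × P(H) / P(E)
       = 0.7304 × 0.3508 / 0.3705
       = 0.25622432 / 0.3705
       = 0.6916

The evidence strengthens our belief in H.
Prior: 0.3508 → Posterior: 0.6916


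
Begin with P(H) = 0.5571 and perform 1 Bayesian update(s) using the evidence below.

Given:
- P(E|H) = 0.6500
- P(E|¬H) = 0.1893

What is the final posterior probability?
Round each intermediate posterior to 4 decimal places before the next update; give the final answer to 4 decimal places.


Sequential Bayesian updating:

Initial prior: P(H) = 0.5571

Update 1:
  P(E) = 0.6500 × 0.5571 + 0.1893 × 0.4429 = 0.36211500 + 0.08384097 = 0.44595597
  P(H|E) = 0.36211500 / 0.44595597 = 0.8120

Final posterior: 0.8120


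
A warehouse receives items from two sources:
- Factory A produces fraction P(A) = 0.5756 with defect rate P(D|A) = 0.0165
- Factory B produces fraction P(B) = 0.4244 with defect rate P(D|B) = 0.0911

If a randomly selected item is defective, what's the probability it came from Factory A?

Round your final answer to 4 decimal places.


Let A = from Factory A, D = defective

Given:
- P(A) = 0.5756, P(B) = 0.4244
- P(D|A) = 0.0165, P(D|B) = 0.0911

Step 1: Find P(D)
P(D) = P(D|A)P(A) + P(D|B)P(B)
     = 0.0165 × 0.5756 + 0.0911 × 0.4244
     = 0.00949740 + 0.03866284
     = 0.04816024

Step 2: Apply Bayes' theorem
P(A|D) = P(D|A)P(A) / P(D)
       = 0.00949740 / 0.04816024
       = 0.1972


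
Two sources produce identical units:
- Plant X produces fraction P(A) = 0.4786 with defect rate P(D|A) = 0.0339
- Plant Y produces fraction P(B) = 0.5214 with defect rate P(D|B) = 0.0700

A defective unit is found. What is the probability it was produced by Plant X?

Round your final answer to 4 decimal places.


Let A = from Plant X, D = defective

Given:
- P(A) = 0.4786, P(B) = 0.5214
- P(D|A) = 0.0339, P(D|B) = 0.0700

Step 1: Find P(D)
P(D) = P(D|A)P(A) + P(D|B)P(B)
     = 0.0339 × 0.4786 + 0.0700 × 0.5214
     = 0.01622454 + 0.03649800
     = 0.05272254

Step 2: Apply Bayes' theorem
P(A|D) = P(D|A)P(A) / P(D)
       = 0.01622454 / 0.05272254
       = 0.3077


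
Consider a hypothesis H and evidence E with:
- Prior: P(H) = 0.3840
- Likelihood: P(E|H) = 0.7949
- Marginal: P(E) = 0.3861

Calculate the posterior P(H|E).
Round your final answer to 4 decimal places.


Using Bayes' theorem:

P(H|E) = P(E|H) × P(H) / P(E)
       = 0.7949 × 0.3840 / 0.3861
       = 0.30524160 / 0.3861
       = 0.7906

The evidence strengthens our belief in H.
Prior: 0.3840 → Posterior: 0.7906


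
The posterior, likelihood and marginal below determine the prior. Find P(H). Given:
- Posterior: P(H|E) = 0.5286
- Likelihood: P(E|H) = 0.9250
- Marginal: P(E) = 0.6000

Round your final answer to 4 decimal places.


From Bayes' theorem: P(H|E) = P(E|H) × P(H) / P(E)

Rearranging for P(H):
P(H) = P(H|E) × P(E) / P(E|H)
     = 0.5286 × 0.6000 / 0.9250
     = 0.31716000 / 0.9250
     = 0.3429


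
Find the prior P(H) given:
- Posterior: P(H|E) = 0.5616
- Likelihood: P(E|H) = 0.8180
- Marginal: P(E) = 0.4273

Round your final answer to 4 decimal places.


From Bayes' theorem: P(H|E) = P(E|H) × P(H) / P(E)

Rearranging for P(H):
P(H) = P(H|E) × P(E) / P(E|H)
     = 0.5616 × 0.4273 / 0.8180
     = 0.23997168 / 0.8180
     = 0.2934


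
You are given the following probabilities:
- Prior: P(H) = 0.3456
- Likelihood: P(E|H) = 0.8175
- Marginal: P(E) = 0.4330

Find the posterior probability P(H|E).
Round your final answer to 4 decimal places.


Using Bayes' theorem:

P(H|E) = P(E|H) × P(H) / P(E)
       = 0.8175 × 0.3456 / 0.4330
       = 0.28252800 / 0.4330
       = 0.6525

The evidence strengthens our belief in H.
Prior: 0.3456 → Posterior: 0.6525


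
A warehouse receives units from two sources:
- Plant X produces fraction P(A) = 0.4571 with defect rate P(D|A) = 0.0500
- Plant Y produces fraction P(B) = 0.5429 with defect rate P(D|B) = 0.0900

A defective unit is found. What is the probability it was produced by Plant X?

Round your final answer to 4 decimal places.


Let A = from Plant X, D = defective

Given:
- P(A) = 0.4571, P(B) = 0.5429
- P(D|A) = 0.0500, P(D|B) = 0.0900

Step 1: Find P(D)
P(D) = P(D|A)P(A) + P(D|B)P(B)
     = 0.0500 × 0.4571 + 0.0900 × 0.5429
     = 0.02285500 + 0.04886100
     = 0.07171600

Step 2: Apply Bayes' theorem
P(A|D) = P(D|A)P(A) / P(D)
       = 0.02285500 / 0.07171600
       = 0.3187


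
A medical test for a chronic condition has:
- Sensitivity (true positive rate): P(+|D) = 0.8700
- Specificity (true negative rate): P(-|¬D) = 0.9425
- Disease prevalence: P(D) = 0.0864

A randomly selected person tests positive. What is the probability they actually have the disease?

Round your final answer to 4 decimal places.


Let D = has disease, + = positive test

Given:
- P(D) = 0.0864 (prevalence)
- P(+|D) = 0.8700 (sensitivity)
- P(-|¬D) = 0.9425 (specificity)
- P(+|¬D) = 0.0575 (false positive rate = 1 - specificity)

Step 1: Find P(+)
P(+) = P(+|D)P(D) + P(+|¬D)P(¬D)
     = 0.8700 × 0.0864 + 0.0575 × 0.9136
     = 0.07516800 + 0.05253200
     = 0.12770000

Step 2: Apply Bayes' theorem for P(D|+)
P(D|+) = P(+|D)P(D) / P(+)
       = 0.07516800 / 0.12770000
       = 0.5886


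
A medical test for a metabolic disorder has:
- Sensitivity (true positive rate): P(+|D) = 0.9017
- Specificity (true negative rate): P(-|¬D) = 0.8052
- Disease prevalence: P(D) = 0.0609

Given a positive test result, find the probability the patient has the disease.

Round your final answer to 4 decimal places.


Let D = has disease, + = positive test

Given:
- P(D) = 0.0609 (prevalence)
- P(+|D) = 0.9017 (sensitivity)
- P(-|¬D) = 0.8052 (specificity)
- P(+|¬D) = 0.1948 (false positive rate = 1 - specificity)

Step 1: Find P(+)
P(+) = P(+|D)P(D) + P(+|¬D)P(¬D)
     = 0.9017 × 0.0609 + 0.1948 × 0.9391
     = 0.05491353 + 0.18293668
     = 0.23785021

Step 2: Apply Bayes' theorem for P(D|+)
P(D|+) = P(+|D)P(D) / P(+)
       = 0.05491353 / 0.23785021
       = 0.2309


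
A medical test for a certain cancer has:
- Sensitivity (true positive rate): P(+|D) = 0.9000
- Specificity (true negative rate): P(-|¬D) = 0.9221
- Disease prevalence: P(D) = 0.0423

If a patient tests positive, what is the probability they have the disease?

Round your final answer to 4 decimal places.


Let D = has disease, + = positive test

Given:
- P(D) = 0.0423 (prevalence)
- P(+|D) = 0.9000 (sensitivity)
- P(-|¬D) = 0.9221 (specificity)
- P(+|¬D) = 0.0779 (false positive rate = 1 - specificity)

Step 1: Find P(+)
P(+) = P(+|D)P(D) + P(+|¬D)P(¬D)
     = 0.9000 × 0.0423 + 0.0779 × 0.9577
     = 0.03807000 + 0.07460483
     = 0.11267483

Step 2: Apply Bayes' theorem for P(D|+)
P(D|+) = P(+|D)P(D) / P(+)
       = 0.03807000 / 0.11267483
       = 0.3379


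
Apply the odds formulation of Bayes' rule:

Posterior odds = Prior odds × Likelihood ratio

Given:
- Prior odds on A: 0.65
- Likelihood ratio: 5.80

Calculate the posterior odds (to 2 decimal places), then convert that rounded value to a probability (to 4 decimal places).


Step 1: Calculate posterior odds
Posterior odds = Prior odds × LR
               = 0.65 × 5.80
               = 3.77

Step 2: Convert to probability
P(A|E) = Posterior odds / (1 + Posterior odds)
       = 3.77 / (1 + 3.77)
       = 3.77 / 4.77
       = 0.7904

The evidence increased P(A) from 0.3939 to 0.7904.


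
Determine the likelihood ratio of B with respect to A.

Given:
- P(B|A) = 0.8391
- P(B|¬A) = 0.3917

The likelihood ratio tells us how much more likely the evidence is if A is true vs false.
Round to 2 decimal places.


Likelihood Ratio (LR) = P(B|A) / P(B|¬A)

LR = 0.8391 / 0.3917
   = 2.14

The evidence is 2.14 times more likely if A is true than if A is false.
LR > 1, so observing B raises the odds in favor of A.


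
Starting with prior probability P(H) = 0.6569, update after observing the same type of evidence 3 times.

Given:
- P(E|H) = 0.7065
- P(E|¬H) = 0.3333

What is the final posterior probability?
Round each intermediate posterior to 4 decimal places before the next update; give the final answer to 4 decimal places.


Sequential Bayesian updating:

Initial prior: P(H) = 0.6569

Update 1:
  P(E) = 0.7065 × 0.6569 + 0.3333 × 0.3431 = 0.46409985 + 0.11435523 = 0.57845508
  P(H|E) = 0.46409985 / 0.57845508 = 0.8023

Update 2:
  P(E) = 0.7065 × 0.8023 + 0.3333 × 0.1977 = 0.56682495 + 0.06589341 = 0.63271836
  P(H|E) = 0.56682495 / 0.63271836 = 0.8959

Update 3:
  P(E) = 0.7065 × 0.8959 + 0.3333 × 0.1041 = 0.63295335 + 0.03469653 = 0.66764988
  P(H|E) = 0.63295335 / 0.66764988 = 0.9480

Final posterior: 0.9480


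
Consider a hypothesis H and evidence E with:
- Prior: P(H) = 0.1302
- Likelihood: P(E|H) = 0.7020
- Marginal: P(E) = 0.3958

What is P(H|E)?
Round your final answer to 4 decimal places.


Using Bayes' theorem:

P(H|E) = P(E|H) × P(H) / P(E)
       = 0.7020 × 0.1302 / 0.3958
       = 0.09140040 / 0.3958
       = 0.2309

The evidence strengthens our belief in H.
Prior: 0.1302 → Posterior: 0.2309


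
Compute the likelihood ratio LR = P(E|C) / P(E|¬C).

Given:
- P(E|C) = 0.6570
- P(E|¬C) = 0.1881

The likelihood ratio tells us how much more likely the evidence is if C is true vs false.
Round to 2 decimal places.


Likelihood Ratio (LR) = P(E|C) / P(E|¬C)

LR = 0.6570 / 0.1881
   = 3.49

The evidence is 3.49 times more likely if C is true than if C is false.
LR > 1, so observing E raises the odds in favor of C.


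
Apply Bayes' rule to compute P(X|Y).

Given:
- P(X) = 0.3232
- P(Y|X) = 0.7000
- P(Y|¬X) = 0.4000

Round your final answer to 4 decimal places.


Bayes' theorem: P(X|Y) = P(Y|X) × P(X) / P(Y)

Step 1: Calculate P(Y) using law of total probability
P(Y) = P(Y|X)P(X) + P(Y|¬X)P(¬X)
     = 0.7000 × 0.3232 + 0.4000 × 0.6768
     = 0.22624000 + 0.27072000
     = 0.49696000

Step 2: Apply Bayes' theorem
P(X|Y) = P(Y|X) × P(X) / P(Y)
       = 0.22624000 / 0.49696000
       = 0.4552


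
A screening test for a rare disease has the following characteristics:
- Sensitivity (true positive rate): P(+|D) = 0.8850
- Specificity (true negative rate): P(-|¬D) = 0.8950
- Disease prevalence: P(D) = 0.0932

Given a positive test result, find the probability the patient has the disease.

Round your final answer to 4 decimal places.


Let D = has disease, + = positive test

Given:
- P(D) = 0.0932 (prevalence)
- P(+|D) = 0.8850 (sensitivity)
- P(-|¬D) = 0.8950 (specificity)
- P(+|¬D) = 0.1050 (false positive rate = 1 - specificity)

Step 1: Find P(+)
P(+) = P(+|D)P(D) + P(+|¬D)P(¬D)
     = 0.8850 × 0.0932 + 0.1050 × 0.9068
     = 0.08248200 + 0.09521400
     = 0.17769600

Step 2: Apply Bayes' theorem for P(D|+)
P(D|+) = P(+|D)P(D) / P(+)
       = 0.08248200 / 0.17769600
       = 0.4642


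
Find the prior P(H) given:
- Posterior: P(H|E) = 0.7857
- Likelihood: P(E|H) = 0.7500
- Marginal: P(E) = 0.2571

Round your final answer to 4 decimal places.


From Bayes' theorem: P(H|E) = P(E|H) × P(H) / P(E)

Rearranging for P(H):
P(H) = P(H|E) × P(E) / P(E|H)
     = 0.7857 × 0.2571 / 0.7500
     = 0.20200347 / 0.7500
     = 0.2693


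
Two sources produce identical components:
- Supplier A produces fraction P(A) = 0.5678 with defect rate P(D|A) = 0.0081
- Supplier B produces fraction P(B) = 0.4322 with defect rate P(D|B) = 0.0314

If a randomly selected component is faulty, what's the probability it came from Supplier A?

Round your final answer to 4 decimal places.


Let A = from Supplier A, D = faulty

Given:
- P(A) = 0.5678, P(B) = 0.4322
- P(D|A) = 0.0081, P(D|B) = 0.0314

Step 1: Find P(D)
P(D) = P(D|A)P(A) + P(D|B)P(B)
     = 0.0081 × 0.5678 + 0.0314 × 0.4322
     = 0.00459918 + 0.01357108
     = 0.01817026

Step 2: Apply Bayes' theorem
P(A|D) = P(D|A)P(A) / P(D)
       = 0.00459918 / 0.01817026
       = 0.2531


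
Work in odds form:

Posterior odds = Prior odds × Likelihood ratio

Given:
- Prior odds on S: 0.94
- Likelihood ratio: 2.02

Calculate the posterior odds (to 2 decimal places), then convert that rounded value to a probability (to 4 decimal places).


Step 1: Calculate posterior odds
Posterior odds = Prior odds × LR
               = 0.94 × 2.02
               = 1.90

Step 2: Convert to probability
P(S|E) = Posterior odds / (1 + Posterior odds)
       = 1.90 / (1 + 1.90)
       = 1.90 / 2.90
       = 0.6552

The evidence increased P(S) from 0.4845 to 0.6552.


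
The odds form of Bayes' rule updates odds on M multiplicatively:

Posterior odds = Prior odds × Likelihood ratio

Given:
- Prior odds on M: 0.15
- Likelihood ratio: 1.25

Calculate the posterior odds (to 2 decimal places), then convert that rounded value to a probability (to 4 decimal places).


Step 1: Calculate posterior odds
Posterior odds = Prior odds × LR
               = 0.15 × 1.25
               = 0.19

Step 2: Convert to probability
P(M|E) = Posterior odds / (1 + Posterior odds)
       = 0.19 / (1 + 0.19)
       = 0.19 / 1.19
       = 0.1597

The evidence increased P(M) from 0.1304 to 0.1597.


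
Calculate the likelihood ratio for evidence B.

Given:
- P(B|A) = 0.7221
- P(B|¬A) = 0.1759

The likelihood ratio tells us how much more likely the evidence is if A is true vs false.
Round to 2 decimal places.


Likelihood Ratio (LR) = P(B|A) / P(B|¬A)

LR = 0.7221 / 0.1759
   = 4.11

The evidence is 4.11 times more likely if A is true than if A is false.
LR > 1, so observing B raises the odds in favor of A.


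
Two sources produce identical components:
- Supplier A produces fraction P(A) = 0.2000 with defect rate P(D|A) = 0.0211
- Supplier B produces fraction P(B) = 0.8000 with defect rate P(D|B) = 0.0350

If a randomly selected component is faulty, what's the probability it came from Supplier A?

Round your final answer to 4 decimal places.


Let A = from Supplier A, D = faulty

Given:
- P(A) = 0.2000, P(B) = 0.8000
- P(D|A) = 0.0211, P(D|B) = 0.0350

Step 1: Find P(D)
P(D) = P(D|A)P(A) + P(D|B)P(B)
     = 0.0211 × 0.2000 + 0.0350 × 0.8000
     = 0.00422000 + 0.02800000
     = 0.03222000

Step 2: Apply Bayes' theorem
P(A|D) = P(D|A)P(A) / P(D)
       = 0.00422000 / 0.03222000
       = 0.1310


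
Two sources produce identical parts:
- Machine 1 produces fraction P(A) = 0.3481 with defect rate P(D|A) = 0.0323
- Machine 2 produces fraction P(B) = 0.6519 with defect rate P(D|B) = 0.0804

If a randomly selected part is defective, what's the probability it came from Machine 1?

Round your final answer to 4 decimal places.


Let A = from Machine 1, D = defective

Given:
- P(A) = 0.3481, P(B) = 0.6519
- P(D|A) = 0.0323, P(D|B) = 0.0804

Step 1: Find P(D)
P(D) = P(D|A)P(A) + P(D|B)P(B)
     = 0.0323 × 0.3481 + 0.0804 × 0.6519
     = 0.01124363 + 0.05241276
     = 0.06365639

Step 2: Apply Bayes' theorem
P(A|D) = P(D|A)P(A) / P(D)
       = 0.01124363 / 0.06365639
       = 0.1766


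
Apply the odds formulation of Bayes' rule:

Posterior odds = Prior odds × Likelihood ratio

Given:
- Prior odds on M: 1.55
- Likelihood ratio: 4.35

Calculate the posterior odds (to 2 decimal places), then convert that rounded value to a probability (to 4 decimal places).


Step 1: Calculate posterior odds
Posterior odds = Prior odds × LR
               = 1.55 × 4.35
               = 6.74

Step 2: Convert to probability
P(M|E) = Posterior odds / (1 + Posterior odds)
       = 6.74 / (1 + 6.74)
       = 6.74 / 7.74
       = 0.8708

The evidence increased P(M) from 0.6078 to 0.8708.


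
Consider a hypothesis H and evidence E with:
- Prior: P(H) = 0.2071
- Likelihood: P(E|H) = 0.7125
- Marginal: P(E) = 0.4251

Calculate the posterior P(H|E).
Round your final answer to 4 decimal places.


Using Bayes' theorem:

P(H|E) = P(E|H) × P(H) / P(E)
       = 0.7125 × 0.2071 / 0.4251
       = 0.14755875 / 0.4251
       = 0.3471

The evidence strengthens our belief in H.
Prior: 0.2071 → Posterior: 0.3471


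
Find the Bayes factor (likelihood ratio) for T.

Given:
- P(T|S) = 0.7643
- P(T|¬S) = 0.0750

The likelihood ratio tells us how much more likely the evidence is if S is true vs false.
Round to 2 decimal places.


Likelihood Ratio (LR) = P(T|S) / P(T|¬S)

LR = 0.7643 / 0.0750
   = 10.19

The evidence is 10.19 times more likely if S is true than if S is false.
LR > 1, so observing T raises the odds in favor of S.


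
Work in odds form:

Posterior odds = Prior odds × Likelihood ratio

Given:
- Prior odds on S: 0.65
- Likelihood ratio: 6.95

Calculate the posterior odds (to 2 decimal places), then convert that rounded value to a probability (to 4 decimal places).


Step 1: Calculate posterior odds
Posterior odds = Prior odds × LR
               = 0.65 × 6.95
               = 4.52

Step 2: Convert to probability
P(S|E) = Posterior odds / (1 + Posterior odds)
       = 4.52 / (1 + 4.52)
       = 4.52 / 5.52
       = 0.8188

The evidence increased P(S) from 0.3939 to 0.8188.
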